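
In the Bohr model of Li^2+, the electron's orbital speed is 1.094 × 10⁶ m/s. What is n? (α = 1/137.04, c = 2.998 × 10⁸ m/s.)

v_n = Zαc/n ⇒ n = Zαc/v = 3 × 0.007297 × 2.998 × 10⁸ / 1.094 × 10⁶ ≈ 6.00
n = 6

6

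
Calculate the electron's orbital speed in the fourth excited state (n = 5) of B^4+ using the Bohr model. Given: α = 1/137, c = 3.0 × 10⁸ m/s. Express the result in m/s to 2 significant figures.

v_n = Zαc/n = 5 × 0.0073 × 3.0 × 10⁸ / 5
    = 2.2 × 10⁶ m/s

2.2 × 10⁶ m/s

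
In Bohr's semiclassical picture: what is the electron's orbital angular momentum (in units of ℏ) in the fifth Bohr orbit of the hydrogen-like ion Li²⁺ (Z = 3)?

5

L_n = nℏ, so L/ℏ = n = 5.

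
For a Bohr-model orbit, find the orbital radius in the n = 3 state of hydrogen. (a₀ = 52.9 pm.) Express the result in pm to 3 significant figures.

476 pm

r_n = n²a₀/Z = 3² × 52.9 / 1
    = 9 × 52.9 / 1 = 476 pm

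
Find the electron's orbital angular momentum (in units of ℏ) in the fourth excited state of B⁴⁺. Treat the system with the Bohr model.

5

L_n = nℏ, so L/ℏ = n = 5.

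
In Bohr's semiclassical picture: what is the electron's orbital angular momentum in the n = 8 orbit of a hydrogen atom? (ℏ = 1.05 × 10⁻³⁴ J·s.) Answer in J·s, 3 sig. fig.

L_n = nℏ = 8 × 1.05 × 10⁻³⁴ = 8.40 × 10⁻³⁴ J·s

8.40 × 10⁻³⁴ J·s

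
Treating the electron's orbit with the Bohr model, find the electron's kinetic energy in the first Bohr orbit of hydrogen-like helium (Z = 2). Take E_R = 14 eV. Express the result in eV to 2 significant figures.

56 eV

For a Coulomb orbit the virial theorem gives K = −E_n.
E_n = −E_R·Z²/n², so K = E_R·Z²/n² = 14 × 2²/1² = 56 eV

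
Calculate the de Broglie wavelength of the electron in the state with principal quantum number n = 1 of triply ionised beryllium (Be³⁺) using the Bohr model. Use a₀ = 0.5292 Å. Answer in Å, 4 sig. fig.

The Bohr quantisation condition is nλ = 2πr_n.
r_n = n²a₀/Z = 0.1323 Å
λ = 2πr_n/n = 2π·0.1323/1 = 0.8313 Å

0.8313 Å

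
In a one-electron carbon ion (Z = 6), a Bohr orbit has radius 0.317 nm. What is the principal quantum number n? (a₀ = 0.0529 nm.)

6

r_n = n²a₀/Z ⇒ n² = rZ/a₀ = 0.317 × 6 / 0.0529 ≈ 35.95
n = 6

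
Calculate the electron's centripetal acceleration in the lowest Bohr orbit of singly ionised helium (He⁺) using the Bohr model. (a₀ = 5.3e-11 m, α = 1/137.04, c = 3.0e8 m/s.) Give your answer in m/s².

7.2e23 m/s²

r = n²a₀/Z = 2.6e-11 m, v = Zαc/n = 4.4e6 m/s
a = v²/r = (4.4e6)² / 2.6e-11 = 7.2e23 m/s²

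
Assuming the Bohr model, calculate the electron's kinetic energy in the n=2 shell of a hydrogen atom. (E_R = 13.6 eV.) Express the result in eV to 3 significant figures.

3.40 eV

For a Coulomb orbit the virial theorem gives K = −E_n.
E_n = −E_R·Z²/n², so K = E_R·Z²/n² = 13.6 × 1²/2² = 3.40 eV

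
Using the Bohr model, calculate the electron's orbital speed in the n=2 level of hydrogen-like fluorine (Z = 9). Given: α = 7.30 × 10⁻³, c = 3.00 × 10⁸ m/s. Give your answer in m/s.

v_n = Zαc/n = 9 × 0.00730 × 3.00 × 10⁸ / 2
    = 9.86 × 10⁶ m/s

9.86 × 10⁶ m/s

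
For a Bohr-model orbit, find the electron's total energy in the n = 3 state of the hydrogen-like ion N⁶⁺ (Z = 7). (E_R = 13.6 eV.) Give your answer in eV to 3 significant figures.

-74.0 eV

E_n = −E_R·Z²/n² = −13.6 × 7²/3² = -74.0 eV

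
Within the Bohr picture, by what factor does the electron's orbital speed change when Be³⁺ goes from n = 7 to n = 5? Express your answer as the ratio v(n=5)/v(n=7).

7/5

v ∝ Z^1 · n^-1; with Z fixed, v ∝ n^-1.
v(n=5)/v(n=7) = (5/7)^-1 = 7/5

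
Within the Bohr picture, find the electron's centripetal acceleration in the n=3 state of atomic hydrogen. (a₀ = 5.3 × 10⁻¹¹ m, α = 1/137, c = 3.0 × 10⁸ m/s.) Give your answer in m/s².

1.1 × 10²¹ m/s²

r = n²a₀/Z = 4.8 × 10⁻¹⁰ m, v = Zαc/n = 7.3 × 10⁵ m/s
a = v²/r = (7.3 × 10⁵)² / 4.8 × 10⁻¹⁰ = 1.1 × 10²¹ m/s²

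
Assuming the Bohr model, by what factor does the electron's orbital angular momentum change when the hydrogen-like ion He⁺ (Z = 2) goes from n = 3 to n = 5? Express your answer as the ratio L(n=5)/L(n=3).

L = nℏ depends only on n, so L ∝ n.
L(n=5)/L(n=3) = (5/3)^1 = 5/3

5/3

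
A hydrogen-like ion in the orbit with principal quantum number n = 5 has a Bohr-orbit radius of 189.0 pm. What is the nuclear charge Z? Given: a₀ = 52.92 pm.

7

r_n = n²a₀/Z ⇒ Z = n²a₀/r = 5² × 52.92 / 189.0 ≈ 7.00
Z = 7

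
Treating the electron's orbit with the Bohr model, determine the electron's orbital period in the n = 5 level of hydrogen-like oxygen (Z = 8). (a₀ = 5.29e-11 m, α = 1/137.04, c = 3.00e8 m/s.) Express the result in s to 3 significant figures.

2.97e-16 s

r = n²a₀/Z = 5²·5.29e-11/8 = 1.65e-10 m
v = Zαc/n = 8·0.00730·3.00e8/5 = 3.50e6 m/s
T = 2πr/v = 2.97e-16 s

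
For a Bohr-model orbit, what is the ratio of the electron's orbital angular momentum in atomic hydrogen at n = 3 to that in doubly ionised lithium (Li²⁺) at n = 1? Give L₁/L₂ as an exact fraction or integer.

L = nℏ is independent of Z.
L₁/L₂ = n₁/n₂ = 3/1 = 3

3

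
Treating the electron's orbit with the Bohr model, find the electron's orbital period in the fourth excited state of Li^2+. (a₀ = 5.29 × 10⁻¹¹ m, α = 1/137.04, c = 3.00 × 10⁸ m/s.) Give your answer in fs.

2.11 fs

r = n²a₀/Z = 5²·5.29 × 10⁻¹¹/3 = 4.41 × 10⁻¹⁰ m
v = Zαc/n = 3·0.00730·3.00 × 10⁸/5 = 1.31 × 10⁶ m/s
T = 2πr/v = 2.11 × 10⁻¹⁵ s = 2.11 fs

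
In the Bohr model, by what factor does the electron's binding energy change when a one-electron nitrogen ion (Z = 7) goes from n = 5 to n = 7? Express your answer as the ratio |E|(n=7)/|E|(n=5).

25/49

|E| ∝ Z^2 · n^-2; with Z fixed, |E| ∝ n^-2.
|E|(n=7)/|E|(n=5) = (7/5)^-2 = 25/49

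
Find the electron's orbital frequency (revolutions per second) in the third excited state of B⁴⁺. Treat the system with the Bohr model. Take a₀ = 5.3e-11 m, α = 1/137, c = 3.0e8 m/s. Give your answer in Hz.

2.6e15 Hz

r = n²a₀/Z = 1.7e-10 m, v = Zαc/n = 2.7e6 m/s
f = v/(2πr) = 2.6e15 Hz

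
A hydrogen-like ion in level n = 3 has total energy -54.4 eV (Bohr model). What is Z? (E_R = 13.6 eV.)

E_n = −E_R Z²/n² ⇒ Z² = −E_n n²/E_R = 54.4 × 3² / 13.6 ≈ 36.00
Z = 6

6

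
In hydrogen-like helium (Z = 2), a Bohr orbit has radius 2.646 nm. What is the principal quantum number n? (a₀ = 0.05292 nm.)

r_n = n²a₀/Z ⇒ n² = rZ/a₀ = 2.646 × 2 / 0.05292 ≈ 100.00
n = 10

10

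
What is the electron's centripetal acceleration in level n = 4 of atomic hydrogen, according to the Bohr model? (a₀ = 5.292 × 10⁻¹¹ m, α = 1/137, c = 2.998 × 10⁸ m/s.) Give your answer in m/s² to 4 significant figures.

3.535 × 10²⁰ m/s²

r = n²a₀/Z = 8.467 × 10⁻¹⁰ m, v = Zαc/n = 5.471 × 10⁵ m/s
a = v²/r = (5.471 × 10⁵)² / 8.467 × 10⁻¹⁰ = 3.535 × 10²⁰ m/s²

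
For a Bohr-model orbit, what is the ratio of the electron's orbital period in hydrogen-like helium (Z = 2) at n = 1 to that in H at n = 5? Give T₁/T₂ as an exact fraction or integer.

1/500

T ∝ Z^-2 · n^3
T₁/T₂ = (2/1)^-2 · (1/5)^3 = 1/500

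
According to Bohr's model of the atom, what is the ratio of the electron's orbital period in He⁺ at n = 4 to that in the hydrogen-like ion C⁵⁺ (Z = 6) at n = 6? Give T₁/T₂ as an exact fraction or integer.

8/3

T ∝ Z^-2 · n^3
T₁/T₂ = (2/6)^-2 · (4/6)^3 = 8/3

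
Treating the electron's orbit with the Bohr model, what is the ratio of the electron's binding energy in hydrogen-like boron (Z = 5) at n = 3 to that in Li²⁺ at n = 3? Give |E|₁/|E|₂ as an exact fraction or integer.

|E| ∝ Z^2 · n^-2
|E|₁/|E|₂ = (5/3)^2 · (3/3)^-2 = 25/9

25/9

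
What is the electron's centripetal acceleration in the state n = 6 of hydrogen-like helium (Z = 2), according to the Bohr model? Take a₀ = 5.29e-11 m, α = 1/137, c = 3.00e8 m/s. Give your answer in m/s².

5.60e20 m/s²

r = n²a₀/Z = 9.52e-10 m, v = Zαc/n = 7.30e5 m/s
a = v²/r = (7.30e5)² / 9.52e-10 = 5.60e20 m/s²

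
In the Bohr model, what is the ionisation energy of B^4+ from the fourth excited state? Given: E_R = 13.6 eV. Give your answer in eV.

E_n = −E_R·Z²/n² = −13.6 × 5²/5² eV = -13.6 eV
Ionisation energy = −E_n = 13.6 eV

13.6 eV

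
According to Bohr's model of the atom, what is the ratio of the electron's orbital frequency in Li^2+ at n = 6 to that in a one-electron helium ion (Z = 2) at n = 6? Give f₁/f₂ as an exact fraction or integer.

f ∝ Z^2 · n^-3
f₁/f₂ = (3/2)^2 · (6/6)^-3 = 9/4

9/4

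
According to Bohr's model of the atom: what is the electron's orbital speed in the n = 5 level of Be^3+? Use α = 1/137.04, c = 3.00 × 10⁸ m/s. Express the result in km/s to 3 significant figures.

v_n = Zαc/n = 4 × 0.00730 × 3.00 × 10⁸ / 5
    = 1750 km/s

1750 km/s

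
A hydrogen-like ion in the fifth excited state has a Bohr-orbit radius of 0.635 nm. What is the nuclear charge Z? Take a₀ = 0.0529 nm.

r_n = n²a₀/Z ⇒ Z = n²a₀/r = 6² × 0.0529 / 0.635 ≈ 3.00
Z = 3

3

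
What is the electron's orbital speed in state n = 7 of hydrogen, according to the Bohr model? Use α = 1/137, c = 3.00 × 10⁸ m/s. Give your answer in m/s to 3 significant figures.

3.13 × 10⁵ m/s

v_n = Zαc/n = 1 × 0.00730 × 3.00 × 10⁸ / 7
    = 3.13 × 10⁵ m/s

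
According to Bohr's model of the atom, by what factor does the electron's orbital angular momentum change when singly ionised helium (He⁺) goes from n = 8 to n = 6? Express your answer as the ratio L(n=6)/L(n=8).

3/4

L = nℏ depends only on n, so L ∝ n.
L(n=6)/L(n=8) = (6/8)^1 = 3/4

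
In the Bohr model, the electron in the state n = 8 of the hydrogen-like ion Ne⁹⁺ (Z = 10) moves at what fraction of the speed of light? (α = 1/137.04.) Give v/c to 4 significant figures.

0.009121

v_n = Zαc/n, so v/c = Zα/n = 10 × 0.007297 / 8 = 0.009121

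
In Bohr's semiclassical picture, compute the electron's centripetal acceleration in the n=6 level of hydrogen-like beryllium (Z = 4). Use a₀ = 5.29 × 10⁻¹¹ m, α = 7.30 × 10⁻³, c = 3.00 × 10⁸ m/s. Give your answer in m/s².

4.48 × 10²¹ m/s²

r = n²a₀/Z = 4.76 × 10⁻¹⁰ m, v = Zαc/n = 1.46 × 10⁶ m/s
a = v²/r = (1.46 × 10⁶)² / 4.76 × 10⁻¹⁰ = 4.48 × 10²¹ m/s²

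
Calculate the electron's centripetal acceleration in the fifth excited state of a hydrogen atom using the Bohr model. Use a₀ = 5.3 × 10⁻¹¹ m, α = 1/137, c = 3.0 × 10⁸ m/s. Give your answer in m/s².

7.0 × 10¹⁹ m/s²

r = n²a₀/Z = 1.9 × 10⁻⁹ m, v = Zαc/n = 3.6 × 10⁵ m/s
a = v²/r = (3.6 × 10⁵)² / 1.9 × 10⁻⁹ = 7.0 × 10¹⁹ m/s²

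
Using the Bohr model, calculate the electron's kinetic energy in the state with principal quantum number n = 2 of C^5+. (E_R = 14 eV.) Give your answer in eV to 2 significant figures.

For a Coulomb orbit the virial theorem gives K = −E_n.
E_n = −E_R·Z²/n², so K = E_R·Z²/n² = 14 × 6²/2² = 130 eV

130 eV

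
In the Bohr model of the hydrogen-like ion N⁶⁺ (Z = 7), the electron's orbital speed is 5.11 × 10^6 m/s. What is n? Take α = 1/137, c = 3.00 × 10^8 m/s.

v_n = Zαc/n ⇒ n = Zαc/v = 7 × 0.00730 × 3.00 × 10^8 / 5.11 × 10^6 ≈ 3.00
n = 3

3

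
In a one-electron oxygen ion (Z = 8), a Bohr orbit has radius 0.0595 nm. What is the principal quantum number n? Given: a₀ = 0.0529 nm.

r_n = n²a₀/Z ⇒ n² = rZ/a₀ = 0.0595 × 8 / 0.0529 ≈ 9.00
n = 3

3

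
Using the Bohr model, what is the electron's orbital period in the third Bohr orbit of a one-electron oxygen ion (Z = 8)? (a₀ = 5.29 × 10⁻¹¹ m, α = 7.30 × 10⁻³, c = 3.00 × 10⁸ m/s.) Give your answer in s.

r = n²a₀/Z = 3²·5.29 × 10⁻¹¹/8 = 5.95 × 10⁻¹¹ m
v = Zαc/n = 8·0.00730·3.00 × 10⁸/3 = 5.84 × 10⁶ m/s
T = 2πr/v = 6.40 × 10⁻¹⁷ s

6.40 × 10⁻¹⁷ s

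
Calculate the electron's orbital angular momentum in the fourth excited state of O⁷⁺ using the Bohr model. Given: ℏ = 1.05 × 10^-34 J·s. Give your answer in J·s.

L_n = nℏ = 5 × 1.05 × 10^-34 = 5.25 × 10^-34 J·s

5.25 × 10^-34 J·s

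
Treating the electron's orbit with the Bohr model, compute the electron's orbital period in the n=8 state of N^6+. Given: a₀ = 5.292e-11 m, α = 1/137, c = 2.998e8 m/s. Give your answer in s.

r = n²a₀/Z = 8²·5.292e-11/7 = 4.838e-10 m
v = Zαc/n = 7·0.007299·2.998e8/8 = 1.915e6 m/s
T = 2πr/v = 1.588e-15 s

1.588e-15 s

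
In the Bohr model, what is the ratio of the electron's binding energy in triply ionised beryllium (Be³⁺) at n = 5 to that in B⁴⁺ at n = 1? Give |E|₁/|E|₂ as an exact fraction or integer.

|E| ∝ Z^2 · n^-2
|E|₁/|E|₂ = (4/5)^2 · (5/1)^-2 = 16/625

16/625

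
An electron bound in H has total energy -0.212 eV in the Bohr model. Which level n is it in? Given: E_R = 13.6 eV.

E_n = −E_R Z²/n² ⇒ n² = E_R Z²/(−E_n) = 13.6 × 1² / 0.212 ≈ 64.15
n = 8

8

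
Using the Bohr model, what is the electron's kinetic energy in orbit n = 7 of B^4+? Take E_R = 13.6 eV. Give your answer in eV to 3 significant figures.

6.94 eV

For a Coulomb orbit the virial theorem gives K = −E_n.
E_n = −E_R·Z²/n², so K = E_R·Z²/n² = 13.6 × 5²/7² = 6.94 eV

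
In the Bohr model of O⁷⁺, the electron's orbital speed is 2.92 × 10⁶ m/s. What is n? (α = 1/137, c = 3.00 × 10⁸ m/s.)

6

v_n = Zαc/n ⇒ n = Zαc/v = 8 × 0.00730 × 3.00 × 10⁸ / 2.92 × 10⁶ ≈ 6.00
n = 6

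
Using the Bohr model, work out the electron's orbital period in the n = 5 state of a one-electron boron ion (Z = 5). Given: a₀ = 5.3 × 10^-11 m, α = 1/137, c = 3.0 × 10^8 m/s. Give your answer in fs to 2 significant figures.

0.76 fs

r = n²a₀/Z = 5²·5.3 × 10^-11/5 = 2.6 × 10^-10 m
v = Zαc/n = 5·0.0073·3.0 × 10^8/5 = 2.2 × 10^6 m/s
T = 2πr/v = 7.6 × 10^-16 s = 0.76 fs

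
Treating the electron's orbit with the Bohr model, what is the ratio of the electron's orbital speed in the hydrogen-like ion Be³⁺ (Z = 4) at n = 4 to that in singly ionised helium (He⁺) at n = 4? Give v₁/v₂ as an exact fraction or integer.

v ∝ Z^1 · n^-1
v₁/v₂ = (4/2)^1 · (4/4)^-1 = 2

2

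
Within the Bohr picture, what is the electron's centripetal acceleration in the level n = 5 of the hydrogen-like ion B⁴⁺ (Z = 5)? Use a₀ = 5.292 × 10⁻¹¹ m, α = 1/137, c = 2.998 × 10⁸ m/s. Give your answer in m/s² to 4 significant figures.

r = n²a₀/Z = 2.646 × 10⁻¹⁰ m, v = Zαc/n = 2.188 × 10⁶ m/s
a = v²/r = (2.188 × 10⁶)² / 2.646 × 10⁻¹⁰ = 1.810 × 10²² m/s²

1.810 × 10²² m/s²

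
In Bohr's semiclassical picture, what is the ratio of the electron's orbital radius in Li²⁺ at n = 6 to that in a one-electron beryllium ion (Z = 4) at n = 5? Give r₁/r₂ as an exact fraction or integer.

48/25

r ∝ Z^-1 · n^2
r₁/r₂ = (3/4)^-1 · (6/5)^2 = 48/25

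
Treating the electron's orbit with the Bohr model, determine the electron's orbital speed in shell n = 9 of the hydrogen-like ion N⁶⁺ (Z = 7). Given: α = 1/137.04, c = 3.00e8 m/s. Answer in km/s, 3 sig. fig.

1700 km/s

v_n = Zαc/n = 7 × 0.00730 × 3.00e8 / 9
    = 1700 km/s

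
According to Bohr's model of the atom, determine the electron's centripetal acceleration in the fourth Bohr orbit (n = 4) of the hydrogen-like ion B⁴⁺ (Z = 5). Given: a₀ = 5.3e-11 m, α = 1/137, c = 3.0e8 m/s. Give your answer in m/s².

4.4e22 m/s²

r = n²a₀/Z = 1.7e-10 m, v = Zαc/n = 2.7e6 m/s
a = v²/r = (2.7e6)² / 1.7e-10 = 4.4e22 m/s²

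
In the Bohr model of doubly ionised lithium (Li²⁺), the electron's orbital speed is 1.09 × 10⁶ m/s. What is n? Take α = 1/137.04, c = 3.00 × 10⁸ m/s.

v_n = Zαc/n ⇒ n = Zαc/v = 3 × 0.00730 × 3.00 × 10⁸ / 1.09 × 10⁶ ≈ 6.03
n = 6

6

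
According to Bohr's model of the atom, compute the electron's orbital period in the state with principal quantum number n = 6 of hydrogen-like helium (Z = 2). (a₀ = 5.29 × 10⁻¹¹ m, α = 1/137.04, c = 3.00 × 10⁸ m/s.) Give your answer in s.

8.20 × 10⁻¹⁵ s

r = n²a₀/Z = 6²·5.29 × 10⁻¹¹/2 = 9.52 × 10⁻¹⁰ m
v = Zαc/n = 2·0.00730·3.00 × 10⁸/6 = 7.30 × 10⁵ m/s
T = 2πr/v = 8.20 × 10⁻¹⁵ s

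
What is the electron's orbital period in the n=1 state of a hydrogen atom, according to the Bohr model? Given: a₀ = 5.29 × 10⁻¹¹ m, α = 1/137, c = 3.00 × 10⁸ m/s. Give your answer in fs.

r = n²a₀/Z = 1²·5.29 × 10⁻¹¹/1 = 5.29 × 10⁻¹¹ m
v = Zαc/n = 1·0.00730·3.00 × 10⁸/1 = 2.19 × 10⁶ m/s
T = 2πr/v = 1.52 × 10⁻¹⁶ s = 0.152 fs

0.152 fs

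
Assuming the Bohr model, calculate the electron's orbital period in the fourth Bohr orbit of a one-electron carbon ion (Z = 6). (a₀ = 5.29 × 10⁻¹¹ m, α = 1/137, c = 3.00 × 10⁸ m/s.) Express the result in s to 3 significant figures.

2.70 × 10⁻¹⁶ s

r = n²a₀/Z = 4²·5.29 × 10⁻¹¹/6 = 1.41 × 10⁻¹⁰ m
v = Zαc/n = 6·0.00730·3.00 × 10⁸/4 = 3.28 × 10⁶ m/s
T = 2πr/v = 2.70 × 10⁻¹⁶ s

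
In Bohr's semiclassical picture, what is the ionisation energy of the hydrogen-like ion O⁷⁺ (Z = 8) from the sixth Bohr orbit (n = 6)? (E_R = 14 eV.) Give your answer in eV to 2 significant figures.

25 eV

E_n = −E_R·Z²/n² = −14 × 8²/6² eV = -25 eV
Ionisation energy = −E_n = 25 eV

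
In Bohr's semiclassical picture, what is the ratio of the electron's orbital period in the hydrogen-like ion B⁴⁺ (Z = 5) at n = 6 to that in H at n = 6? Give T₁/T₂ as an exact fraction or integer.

1/25

T ∝ Z^-2 · n^3
T₁/T₂ = (5/1)^-2 · (6/6)^3 = 1/25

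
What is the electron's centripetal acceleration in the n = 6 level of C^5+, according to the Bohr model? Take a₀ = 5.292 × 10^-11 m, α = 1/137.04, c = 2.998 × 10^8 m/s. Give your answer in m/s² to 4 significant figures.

r = n²a₀/Z = 3.175 × 10^-10 m, v = Zαc/n = 2.188 × 10^6 m/s
a = v²/r = (2.188 × 10^6)² / 3.175 × 10^-10 = 1.507 × 10^22 m/s²

1.507 × 10^22 m/s²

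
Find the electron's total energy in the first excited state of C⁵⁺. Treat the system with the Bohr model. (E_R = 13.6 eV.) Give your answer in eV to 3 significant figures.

E_n = −E_R·Z²/n² = −13.6 × 6²/2² = -122 eV

-122 eV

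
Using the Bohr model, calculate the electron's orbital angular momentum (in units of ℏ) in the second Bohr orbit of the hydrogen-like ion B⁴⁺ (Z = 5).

2

L_n = nℏ, so L/ℏ = n = 2.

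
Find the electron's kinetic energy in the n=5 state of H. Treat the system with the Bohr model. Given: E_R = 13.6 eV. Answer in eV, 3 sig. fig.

0.544 eV

For a Coulomb orbit the virial theorem gives K = −E_n.
E_n = −E_R·Z²/n², so K = E_R·Z²/n² = 13.6 × 1²/5² = 0.544 eV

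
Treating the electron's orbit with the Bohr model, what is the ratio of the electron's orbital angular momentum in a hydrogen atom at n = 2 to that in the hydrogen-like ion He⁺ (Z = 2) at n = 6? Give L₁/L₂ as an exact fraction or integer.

L = nℏ is independent of Z.
L₁/L₂ = n₁/n₂ = 2/6 = 1/3

1/3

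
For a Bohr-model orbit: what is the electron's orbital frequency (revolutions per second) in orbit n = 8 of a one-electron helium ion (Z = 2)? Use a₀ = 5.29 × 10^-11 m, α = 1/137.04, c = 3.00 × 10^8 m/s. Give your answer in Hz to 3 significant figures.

5.15 × 10^13 Hz

r = n²a₀/Z = 1.69 × 10^-9 m, v = Zαc/n = 5.47 × 10^5 m/s
f = v/(2πr) = 5.15 × 10^13 Hz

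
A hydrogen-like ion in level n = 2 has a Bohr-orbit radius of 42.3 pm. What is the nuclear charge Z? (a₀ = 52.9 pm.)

5

r_n = n²a₀/Z ⇒ Z = n²a₀/r = 2² × 52.9 / 42.3 ≈ 5.00
Z = 5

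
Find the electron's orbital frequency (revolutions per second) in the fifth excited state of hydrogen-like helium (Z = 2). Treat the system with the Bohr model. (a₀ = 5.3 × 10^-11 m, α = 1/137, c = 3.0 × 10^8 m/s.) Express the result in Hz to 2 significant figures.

1.2 × 10^14 Hz

r = n²a₀/Z = 9.5 × 10^-10 m, v = Zαc/n = 7.3 × 10^5 m/s
f = v/(2πr) = 1.2 × 10^14 Hz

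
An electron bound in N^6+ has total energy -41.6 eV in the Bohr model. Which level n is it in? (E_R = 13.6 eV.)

E_n = −E_R Z²/n² ⇒ n² = E_R Z²/(−E_n) = 13.6 × 7² / 41.6 ≈ 16.02
n = 4

4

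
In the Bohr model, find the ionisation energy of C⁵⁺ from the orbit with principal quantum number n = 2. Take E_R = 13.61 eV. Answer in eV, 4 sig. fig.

122.5 eV

E_n = −E_R·Z²/n² = −13.61 × 6²/2² eV = -122.5 eV
Ionisation energy = −E_n = 122.5 eV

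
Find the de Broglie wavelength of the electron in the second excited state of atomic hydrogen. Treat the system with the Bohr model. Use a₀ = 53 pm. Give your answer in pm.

The Bohr quantisation condition is nλ = 2πr_n.
r_n = n²a₀/Z = 480 pm
λ = 2πr_n/n = 2π·480/3 = 1000 pm

1000 pm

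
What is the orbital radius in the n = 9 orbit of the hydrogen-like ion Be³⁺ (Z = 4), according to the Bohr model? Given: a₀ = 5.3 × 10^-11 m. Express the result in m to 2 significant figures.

r_n = n²a₀/Z = 9² × 5.3 × 10^-11 / 4
    = 81 × 5.3 × 10^-11 / 4 = 1.1 × 10^-9 m

1.1 × 10^-9 m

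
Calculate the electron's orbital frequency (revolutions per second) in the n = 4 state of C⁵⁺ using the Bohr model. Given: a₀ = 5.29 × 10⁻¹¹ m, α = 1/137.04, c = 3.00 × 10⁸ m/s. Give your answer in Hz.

3.70 × 10¹⁵ Hz

r = n²a₀/Z = 1.41 × 10⁻¹⁰ m, v = Zαc/n = 3.28 × 10⁶ m/s
f = v/(2πr) = 3.70 × 10¹⁵ Hz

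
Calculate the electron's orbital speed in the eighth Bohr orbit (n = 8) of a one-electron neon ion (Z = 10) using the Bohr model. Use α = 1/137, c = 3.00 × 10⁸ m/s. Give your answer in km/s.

v_n = Zαc/n = 10 × 0.00730 × 3.00 × 10⁸ / 8
    = 2740 km/s

2740 km/s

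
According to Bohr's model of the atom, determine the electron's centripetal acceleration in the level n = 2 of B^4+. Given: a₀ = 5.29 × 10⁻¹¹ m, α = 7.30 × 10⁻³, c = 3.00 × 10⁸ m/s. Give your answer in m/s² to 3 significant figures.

7.08 × 10²³ m/s²

r = n²a₀/Z = 4.23 × 10⁻¹¹ m, v = Zαc/n = 5.47 × 10⁶ m/s
a = v²/r = (5.47 × 10⁶)² / 4.23 × 10⁻¹¹ = 7.08 × 10²³ m/s²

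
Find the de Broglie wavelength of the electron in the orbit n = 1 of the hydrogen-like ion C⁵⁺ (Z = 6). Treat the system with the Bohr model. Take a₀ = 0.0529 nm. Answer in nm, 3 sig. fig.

0.0554 nm

The Bohr quantisation condition is nλ = 2πr_n.
r_n = n²a₀/Z = 0.00882 nm
λ = 2πr_n/n = 2π·0.00882/1 = 0.0554 nm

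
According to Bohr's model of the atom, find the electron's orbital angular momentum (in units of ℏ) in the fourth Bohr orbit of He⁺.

L_n = nℏ, so L/ℏ = n = 4.

4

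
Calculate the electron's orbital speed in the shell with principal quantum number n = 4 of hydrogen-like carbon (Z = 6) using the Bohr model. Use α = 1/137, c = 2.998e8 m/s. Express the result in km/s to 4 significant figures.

3282 km/s

v_n = Zαc/n = 6 × 0.007299 × 2.998e8 / 4
    = 3282 km/s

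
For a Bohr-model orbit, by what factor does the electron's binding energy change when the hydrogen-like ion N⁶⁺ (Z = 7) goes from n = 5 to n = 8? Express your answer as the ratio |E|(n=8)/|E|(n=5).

|E| ∝ Z^2 · n^-2; with Z fixed, |E| ∝ n^-2.
|E|(n=8)/|E|(n=5) = (8/5)^-2 = 25/64

25/64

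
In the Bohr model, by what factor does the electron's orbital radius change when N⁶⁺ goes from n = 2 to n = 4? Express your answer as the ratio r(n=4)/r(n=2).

r ∝ Z^-1 · n^2; with Z fixed, r ∝ n^2.
r(n=4)/r(n=2) = (4/2)^2 = 4

4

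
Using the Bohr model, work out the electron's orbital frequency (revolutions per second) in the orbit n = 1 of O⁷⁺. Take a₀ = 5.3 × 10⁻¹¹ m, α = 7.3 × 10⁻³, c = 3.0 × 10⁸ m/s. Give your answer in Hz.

4.2 × 10¹⁷ Hz

r = n²a₀/Z = 6.6 × 10⁻¹² m, v = Zαc/n = 1.8 × 10⁷ m/s
f = v/(2πr) = 4.2 × 10¹⁷ Hz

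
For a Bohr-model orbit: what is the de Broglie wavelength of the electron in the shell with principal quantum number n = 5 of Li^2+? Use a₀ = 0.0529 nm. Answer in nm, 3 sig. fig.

The Bohr quantisation condition is nλ = 2πr_n.
r_n = n²a₀/Z = 0.441 nm
λ = 2πr_n/n = 2π·0.441/5 = 0.554 nm

0.554 nm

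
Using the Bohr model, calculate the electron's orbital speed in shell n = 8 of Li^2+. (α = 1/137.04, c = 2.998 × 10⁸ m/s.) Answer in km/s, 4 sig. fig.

820.4 km/s

v_n = Zαc/n = 3 × 0.007297 × 2.998 × 10⁸ / 8
    = 820.4 km/s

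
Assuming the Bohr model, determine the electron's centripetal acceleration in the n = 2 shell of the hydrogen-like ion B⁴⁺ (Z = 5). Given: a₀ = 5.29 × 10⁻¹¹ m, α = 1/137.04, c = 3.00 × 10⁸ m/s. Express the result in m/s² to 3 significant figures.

7.08 × 10²³ m/s²

r = n²a₀/Z = 4.23 × 10⁻¹¹ m, v = Zαc/n = 5.47 × 10⁶ m/s
a = v²/r = (5.47 × 10⁶)² / 4.23 × 10⁻¹¹ = 7.08 × 10²³ m/s²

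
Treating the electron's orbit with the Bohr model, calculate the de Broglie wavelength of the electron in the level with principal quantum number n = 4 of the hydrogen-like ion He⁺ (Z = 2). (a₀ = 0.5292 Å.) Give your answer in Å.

6.650 Å

The Bohr quantisation condition is nλ = 2πr_n.
r_n = n²a₀/Z = 4.234 Å
λ = 2πr_n/n = 2π·4.234/4 = 6.650 Å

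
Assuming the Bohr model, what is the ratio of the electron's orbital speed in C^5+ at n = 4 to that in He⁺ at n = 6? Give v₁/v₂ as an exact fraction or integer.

9/2

v ∝ Z^1 · n^-1
v₁/v₂ = (6/2)^1 · (4/6)^-1 = 9/2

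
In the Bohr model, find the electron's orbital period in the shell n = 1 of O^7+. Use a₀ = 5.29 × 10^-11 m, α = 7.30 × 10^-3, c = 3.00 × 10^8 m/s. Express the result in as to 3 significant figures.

2.37 as

r = n²a₀/Z = 1²·5.29 × 10^-11/8 = 6.61 × 10^-12 m
v = Zαc/n = 8·0.00730·3.00 × 10^8/1 = 1.75 × 10^7 m/s
T = 2πr/v = 2.37 × 10^-18 s = 2.37 as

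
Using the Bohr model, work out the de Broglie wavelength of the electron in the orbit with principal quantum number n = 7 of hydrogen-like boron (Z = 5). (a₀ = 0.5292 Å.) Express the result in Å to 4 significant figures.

4.655 Å

The Bohr quantisation condition is nλ = 2πr_n.
r_n = n²a₀/Z = 5.186 Å
λ = 2πr_n/n = 2π·5.186/7 = 4.655 Å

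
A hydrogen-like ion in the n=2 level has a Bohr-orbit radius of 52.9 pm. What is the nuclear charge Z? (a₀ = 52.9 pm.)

4

r_n = n²a₀/Z ⇒ Z = n²a₀/r = 2² × 52.9 / 52.9 ≈ 4.00
Z = 4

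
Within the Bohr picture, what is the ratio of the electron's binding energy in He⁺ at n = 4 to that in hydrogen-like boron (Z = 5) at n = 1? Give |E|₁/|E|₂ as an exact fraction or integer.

|E| ∝ Z^2 · n^-2
|E|₁/|E|₂ = (2/5)^2 · (4/1)^-2 = 1/100

1/100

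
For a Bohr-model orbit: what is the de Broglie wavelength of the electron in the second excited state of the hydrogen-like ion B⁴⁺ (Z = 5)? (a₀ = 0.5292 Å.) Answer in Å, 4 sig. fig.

1.995 Å

The Bohr quantisation condition is nλ = 2πr_n.
r_n = n²a₀/Z = 0.9526 Å
λ = 2πr_n/n = 2π·0.9526/3 = 1.995 Å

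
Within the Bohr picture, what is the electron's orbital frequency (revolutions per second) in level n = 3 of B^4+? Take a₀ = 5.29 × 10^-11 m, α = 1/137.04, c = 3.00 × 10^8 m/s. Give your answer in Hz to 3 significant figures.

6.10 × 10^15 Hz

r = n²a₀/Z = 9.52 × 10^-11 m, v = Zαc/n = 3.65 × 10^6 m/s
f = v/(2πr) = 6.10 × 10^15 Hz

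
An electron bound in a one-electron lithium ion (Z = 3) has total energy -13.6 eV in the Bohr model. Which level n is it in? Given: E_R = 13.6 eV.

E_n = −E_R Z²/n² ⇒ n² = E_R Z²/(−E_n) = 13.6 × 3² / 13.6 ≈ 9.00
n = 3

3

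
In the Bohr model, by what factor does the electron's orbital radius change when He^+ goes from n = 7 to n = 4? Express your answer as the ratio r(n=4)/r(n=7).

16/49

r ∝ Z^-1 · n^2; with Z fixed, r ∝ n^2.
r(n=4)/r(n=7) = (4/7)^2 = 16/49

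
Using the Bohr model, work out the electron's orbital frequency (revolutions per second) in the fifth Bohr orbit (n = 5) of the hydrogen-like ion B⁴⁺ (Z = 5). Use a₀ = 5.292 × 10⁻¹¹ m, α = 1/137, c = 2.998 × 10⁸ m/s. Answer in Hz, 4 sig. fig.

1.316 × 10¹⁵ Hz

r = n²a₀/Z = 2.646 × 10⁻¹⁰ m, v = Zαc/n = 2.188 × 10⁶ m/s
f = v/(2πr) = 1.316 × 10¹⁵ Hz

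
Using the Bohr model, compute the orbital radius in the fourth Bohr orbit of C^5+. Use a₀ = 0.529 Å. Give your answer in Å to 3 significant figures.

r_n = n²a₀/Z = 4² × 0.529 / 6
    = 16 × 0.529 / 6 = 1.41 Å

1.41 Å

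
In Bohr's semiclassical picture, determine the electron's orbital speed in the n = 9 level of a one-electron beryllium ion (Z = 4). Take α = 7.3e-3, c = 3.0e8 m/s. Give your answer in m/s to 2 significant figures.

9.7e5 m/s

v_n = Zαc/n = 4 × 0.0073 × 3.0e8 / 9
    = 9.7e5 m/s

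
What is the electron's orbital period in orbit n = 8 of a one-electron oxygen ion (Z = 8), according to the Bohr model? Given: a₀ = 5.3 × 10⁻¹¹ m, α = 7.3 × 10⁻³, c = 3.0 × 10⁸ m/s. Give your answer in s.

r = n²a₀/Z = 8²·5.3 × 10⁻¹¹/8 = 4.2 × 10⁻¹⁰ m
v = Zαc/n = 8·0.0073·3.0 × 10⁸/8 = 2.2 × 10⁶ m/s
T = 2πr/v = 1.2 × 10⁻¹⁵ s

1.2 × 10⁻¹⁵ s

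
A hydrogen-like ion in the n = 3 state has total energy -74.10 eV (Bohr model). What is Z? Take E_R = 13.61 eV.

E_n = −E_R Z²/n² ⇒ Z² = −E_n n²/E_R = 74.10 × 3² / 13.61 ≈ 49.00
Z = 7

7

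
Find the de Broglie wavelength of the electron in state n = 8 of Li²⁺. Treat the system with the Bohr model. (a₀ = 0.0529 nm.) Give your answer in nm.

0.886 nm

The Bohr quantisation condition is nλ = 2πr_n.
r_n = n²a₀/Z = 1.13 nm
λ = 2πr_n/n = 2π·1.13/8 = 0.886 nm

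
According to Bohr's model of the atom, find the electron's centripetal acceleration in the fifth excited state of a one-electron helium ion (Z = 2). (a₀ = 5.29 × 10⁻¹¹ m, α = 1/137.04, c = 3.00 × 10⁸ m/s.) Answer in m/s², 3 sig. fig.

r = n²a₀/Z = 9.52 × 10⁻¹⁰ m, v = Zαc/n = 7.30 × 10⁵ m/s
a = v²/r = (7.30 × 10⁵)² / 9.52 × 10⁻¹⁰ = 5.59 × 10²⁰ m/s²

5.59 × 10²⁰ m/s²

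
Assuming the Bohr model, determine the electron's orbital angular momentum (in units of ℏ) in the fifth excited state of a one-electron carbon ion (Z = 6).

L_n = nℏ, so L/ℏ = n = 6.

6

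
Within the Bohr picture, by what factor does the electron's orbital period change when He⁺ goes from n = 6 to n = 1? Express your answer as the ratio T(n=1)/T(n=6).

T ∝ Z^-2 · n^3; with Z fixed, T ∝ n^3.
T(n=1)/T(n=6) = (1/6)^3 = 1/216

1/216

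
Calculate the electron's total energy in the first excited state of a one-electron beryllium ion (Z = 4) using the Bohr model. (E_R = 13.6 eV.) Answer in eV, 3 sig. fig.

E_n = −E_R·Z²/n² = −13.6 × 4²/2² = -54.4 eV

-54.4 eV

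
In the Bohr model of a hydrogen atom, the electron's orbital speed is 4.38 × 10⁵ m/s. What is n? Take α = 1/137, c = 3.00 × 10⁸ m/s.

v_n = Zαc/n ⇒ n = Zαc/v = 1 × 0.00730 × 3.00 × 10⁸ / 4.38 × 10⁵ ≈ 5.00
n = 5

5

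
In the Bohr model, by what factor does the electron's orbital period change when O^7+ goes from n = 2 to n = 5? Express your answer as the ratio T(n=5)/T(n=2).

125/8

T ∝ Z^-2 · n^3; with Z fixed, T ∝ n^3.
T(n=5)/T(n=2) = (5/2)^3 = 125/8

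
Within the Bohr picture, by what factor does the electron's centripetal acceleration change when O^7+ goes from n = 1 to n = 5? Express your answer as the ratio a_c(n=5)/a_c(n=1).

a_c ∝ Z^3 · n^-4; with Z fixed, a_c ∝ n^-4.
a_c(n=5)/a_c(n=1) = (5/1)^-4 = 1/625

1/625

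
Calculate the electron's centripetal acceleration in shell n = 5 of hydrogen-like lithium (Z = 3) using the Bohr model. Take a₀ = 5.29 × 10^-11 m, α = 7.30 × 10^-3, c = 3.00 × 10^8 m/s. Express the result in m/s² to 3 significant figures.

3.92 × 10^21 m/s²

r = n²a₀/Z = 4.41 × 10^-10 m, v = Zαc/n = 1.31 × 10^6 m/s
a = v²/r = (1.31 × 10^6)² / 4.41 × 10^-10 = 3.92 × 10^21 m/s²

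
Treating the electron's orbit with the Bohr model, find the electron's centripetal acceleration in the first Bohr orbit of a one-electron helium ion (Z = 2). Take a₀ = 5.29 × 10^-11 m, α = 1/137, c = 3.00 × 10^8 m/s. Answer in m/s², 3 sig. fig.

r = n²a₀/Z = 2.65 × 10^-11 m, v = Zαc/n = 4.38 × 10^6 m/s
a = v²/r = (4.38 × 10^6)² / 2.65 × 10^-11 = 7.25 × 10^23 m/s²

7.25 × 10^23 m/s²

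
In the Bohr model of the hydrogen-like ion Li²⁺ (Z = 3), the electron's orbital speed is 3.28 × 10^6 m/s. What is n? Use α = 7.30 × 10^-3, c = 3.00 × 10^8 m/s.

2

v_n = Zαc/n ⇒ n = Zαc/v = 3 × 0.00730 × 3.00 × 10^8 / 3.28 × 10^6 ≈ 2.00
n = 2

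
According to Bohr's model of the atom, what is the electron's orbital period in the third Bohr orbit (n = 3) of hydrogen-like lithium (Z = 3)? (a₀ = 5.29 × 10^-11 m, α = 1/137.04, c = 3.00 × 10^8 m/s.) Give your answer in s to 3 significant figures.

4.55 × 10^-16 s

r = n²a₀/Z = 3²·5.29 × 10^-11/3 = 1.59 × 10^-10 m
v = Zαc/n = 3·0.00730·3.00 × 10^8/3 = 2.19 × 10^6 m/s
T = 2πr/v = 4.55 × 10^-16 s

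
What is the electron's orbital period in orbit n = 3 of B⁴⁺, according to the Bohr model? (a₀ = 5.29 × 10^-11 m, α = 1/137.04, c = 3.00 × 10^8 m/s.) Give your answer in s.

r = n²a₀/Z = 3²·5.29 × 10^-11/5 = 9.52 × 10^-11 m
v = Zαc/n = 5·0.00730·3.00 × 10^8/3 = 3.65 × 10^6 m/s
T = 2πr/v = 1.64 × 10^-16 s

1.64 × 10^-16 s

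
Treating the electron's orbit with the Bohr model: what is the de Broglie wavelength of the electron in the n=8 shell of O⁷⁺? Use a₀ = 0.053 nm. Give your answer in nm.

The Bohr quantisation condition is nλ = 2πr_n.
r_n = n²a₀/Z = 0.42 nm
λ = 2πr_n/n = 2π·0.42/8 = 0.33 nm

0.33 nm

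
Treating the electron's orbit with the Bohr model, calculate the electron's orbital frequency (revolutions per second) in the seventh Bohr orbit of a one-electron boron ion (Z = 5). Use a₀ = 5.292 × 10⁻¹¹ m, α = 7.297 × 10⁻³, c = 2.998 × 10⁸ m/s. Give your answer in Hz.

4.795 × 10¹⁴ Hz

r = n²a₀/Z = 5.186 × 10⁻¹⁰ m, v = Zαc/n = 1.563 × 10⁶ m/s
f = v/(2πr) = 4.795 × 10¹⁴ Hz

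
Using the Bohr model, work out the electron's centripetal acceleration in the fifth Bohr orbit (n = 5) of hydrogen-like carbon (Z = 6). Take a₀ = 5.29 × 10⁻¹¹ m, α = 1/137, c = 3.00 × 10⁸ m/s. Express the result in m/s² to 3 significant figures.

3.13 × 10²² m/s²

r = n²a₀/Z = 2.20 × 10⁻¹⁰ m, v = Zαc/n = 2.63 × 10⁶ m/s
a = v²/r = (2.63 × 10⁶)² / 2.20 × 10⁻¹⁰ = 3.13 × 10²² m/s²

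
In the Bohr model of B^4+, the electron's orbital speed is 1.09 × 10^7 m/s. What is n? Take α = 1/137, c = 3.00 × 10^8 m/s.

v_n = Zαc/n ⇒ n = Zαc/v = 5 × 0.00730 × 3.00 × 10^8 / 1.09 × 10^7 ≈ 1.00
n = 1

1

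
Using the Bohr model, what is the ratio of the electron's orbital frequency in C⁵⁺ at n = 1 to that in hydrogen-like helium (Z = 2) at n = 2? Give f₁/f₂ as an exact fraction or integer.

f ∝ Z^2 · n^-3
f₁/f₂ = (6/2)^2 · (1/2)^-3 = 72

72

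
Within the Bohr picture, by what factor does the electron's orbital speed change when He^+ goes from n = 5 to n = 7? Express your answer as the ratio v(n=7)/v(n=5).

v ∝ Z^1 · n^-1; with Z fixed, v ∝ n^-1.
v(n=7)/v(n=5) = (7/5)^-1 = 5/7

5/7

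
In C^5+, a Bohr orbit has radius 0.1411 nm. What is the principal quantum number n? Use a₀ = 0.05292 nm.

4

r_n = n²a₀/Z ⇒ n² = rZ/a₀ = 0.1411 × 6 / 0.05292 ≈ 16.00
n = 4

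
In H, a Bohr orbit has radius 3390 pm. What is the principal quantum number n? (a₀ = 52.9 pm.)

r_n = n²a₀/Z ⇒ n² = rZ/a₀ = 3390 × 1 / 52.9 ≈ 64.08
n = 8

8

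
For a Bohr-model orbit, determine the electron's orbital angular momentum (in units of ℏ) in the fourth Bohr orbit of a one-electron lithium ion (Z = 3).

4

L_n = nℏ, so L/ℏ = n = 4.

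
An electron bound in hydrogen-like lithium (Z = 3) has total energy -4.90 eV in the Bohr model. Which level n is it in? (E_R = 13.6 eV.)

5

E_n = −E_R Z²/n² ⇒ n² = E_R Z²/(−E_n) = 13.6 × 3² / 4.90 ≈ 24.98
n = 5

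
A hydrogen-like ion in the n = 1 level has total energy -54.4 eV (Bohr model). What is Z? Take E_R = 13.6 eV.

E_n = −E_R Z²/n² ⇒ Z² = −E_n n²/E_R = 54.4 × 1² / 13.6 ≈ 4.00
Z = 2

2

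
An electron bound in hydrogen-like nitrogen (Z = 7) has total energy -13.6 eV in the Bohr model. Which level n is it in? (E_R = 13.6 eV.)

7

E_n = −E_R Z²/n² ⇒ n² = E_R Z²/(−E_n) = 13.6 × 7² / 13.6 ≈ 49.00
n = 7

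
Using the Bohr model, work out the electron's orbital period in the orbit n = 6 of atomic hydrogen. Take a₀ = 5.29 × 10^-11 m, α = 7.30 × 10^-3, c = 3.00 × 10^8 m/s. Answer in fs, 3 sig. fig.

32.8 fs

r = n²a₀/Z = 6²·5.29 × 10^-11/1 = 1.90 × 10^-9 m
v = Zαc/n = 1·0.00730·3.00 × 10^8/6 = 3.65 × 10^5 m/s
T = 2πr/v = 3.28 × 10^-14 s = 32.8 fs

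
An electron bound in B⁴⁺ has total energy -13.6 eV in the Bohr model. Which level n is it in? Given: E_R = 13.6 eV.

E_n = −E_R Z²/n² ⇒ n² = E_R Z²/(−E_n) = 13.6 × 5² / 13.6 ≈ 25.00
n = 5

5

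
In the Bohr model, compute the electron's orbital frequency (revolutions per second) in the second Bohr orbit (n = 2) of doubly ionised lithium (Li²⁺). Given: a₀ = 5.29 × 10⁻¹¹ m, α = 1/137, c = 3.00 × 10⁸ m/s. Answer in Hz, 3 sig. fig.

r = n²a₀/Z = 7.05 × 10⁻¹¹ m, v = Zαc/n = 3.28 × 10⁶ m/s
f = v/(2πr) = 7.41 × 10¹⁵ Hz

7.41 × 10¹⁵ Hz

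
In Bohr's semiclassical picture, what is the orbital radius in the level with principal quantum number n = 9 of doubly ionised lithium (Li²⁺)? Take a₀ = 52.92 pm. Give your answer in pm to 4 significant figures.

r_n = n²a₀/Z = 9² × 52.92 / 3
    = 81 × 52.92 / 3 = 1429 pm

1429 pm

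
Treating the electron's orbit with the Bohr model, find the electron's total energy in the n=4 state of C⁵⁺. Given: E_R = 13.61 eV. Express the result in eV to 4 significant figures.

-30.62 eV

E_n = −E_R·Z²/n² = −13.61 × 6²/4² = -30.62 eV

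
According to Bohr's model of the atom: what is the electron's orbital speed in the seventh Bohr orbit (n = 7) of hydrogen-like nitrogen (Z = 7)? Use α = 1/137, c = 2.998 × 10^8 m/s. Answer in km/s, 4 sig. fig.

2188 km/s

v_n = Zαc/n = 7 × 0.007299 × 2.998 × 10^8 / 7
    = 2188 km/s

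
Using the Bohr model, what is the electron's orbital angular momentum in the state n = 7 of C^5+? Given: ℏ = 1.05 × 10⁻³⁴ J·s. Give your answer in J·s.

7.35 × 10⁻³⁴ J·s

L_n = nℏ = 7 × 1.05 × 10⁻³⁴ = 7.35 × 10⁻³⁴ J·s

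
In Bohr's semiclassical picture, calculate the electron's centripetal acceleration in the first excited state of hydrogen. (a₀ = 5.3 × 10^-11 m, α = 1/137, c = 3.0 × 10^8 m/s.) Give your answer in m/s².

5.7 × 10^21 m/s²

r = n²a₀/Z = 2.1 × 10^-10 m, v = Zαc/n = 1.1 × 10^6 m/s
a = v²/r = (1.1 × 10^6)² / 2.1 × 10^-10 = 5.7 × 10^21 m/s²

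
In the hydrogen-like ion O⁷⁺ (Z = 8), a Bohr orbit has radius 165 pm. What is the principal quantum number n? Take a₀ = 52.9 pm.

r_n = n²a₀/Z ⇒ n² = rZ/a₀ = 165 × 8 / 52.9 ≈ 24.95
n = 5

5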